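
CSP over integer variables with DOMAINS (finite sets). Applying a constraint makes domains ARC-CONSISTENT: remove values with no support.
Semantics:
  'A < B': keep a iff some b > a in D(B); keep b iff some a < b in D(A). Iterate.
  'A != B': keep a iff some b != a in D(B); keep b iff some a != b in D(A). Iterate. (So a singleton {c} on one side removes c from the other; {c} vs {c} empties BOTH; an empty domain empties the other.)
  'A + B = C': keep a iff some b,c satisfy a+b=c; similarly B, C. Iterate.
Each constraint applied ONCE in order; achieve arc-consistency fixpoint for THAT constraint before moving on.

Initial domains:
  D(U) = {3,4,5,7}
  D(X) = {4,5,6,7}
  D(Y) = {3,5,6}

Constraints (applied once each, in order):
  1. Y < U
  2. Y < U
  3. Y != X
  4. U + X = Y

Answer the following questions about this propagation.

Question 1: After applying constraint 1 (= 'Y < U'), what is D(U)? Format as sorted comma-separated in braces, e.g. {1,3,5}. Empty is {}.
Answer: {4,5,7}

Derivation:
Constraint 1 (Y < U) on D(Y)={3,5,6} D(U)={3,4,5,7}: U {3,4,5,7}->{4,5,7}
So after constraint 1: D(U) = {4,5,7}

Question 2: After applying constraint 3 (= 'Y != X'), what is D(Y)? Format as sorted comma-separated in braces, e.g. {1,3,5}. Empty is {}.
Constraint 1 (Y < U) on D(Y)={3,5,6} D(U)={3,4,5,7}: U {3,4,5,7}->{4,5,7}
Constraint 2 (Y < U) on D(Y)={3,5,6} D(U)={4,5,7}: no change
Constraint 3 (Y != X) on D(Y)={3,5,6} D(X)={4,5,6,7}: no change
So after constraint 3: D(Y) = {3,5,6}

Answer: {3,5,6}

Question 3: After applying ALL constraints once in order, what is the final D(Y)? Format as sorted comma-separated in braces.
Constraint 1 (Y < U) on D(Y)={3,5,6} D(U)={3,4,5,7}: U {3,4,5,7}->{4,5,7}
Constraint 2 (Y < U) on D(Y)={3,5,6} D(U)={4,5,7}: no change
Constraint 3 (Y != X) on D(Y)={3,5,6} D(X)={4,5,6,7}: no change
Constraint 4 (U + X = Y) on D(U)={4,5,7} D(X)={4,5,6,7} D(Y)={3,5,6}: U {4,5,7}->{}; X {4,5,6,7}->{}; Y {3,5,6}->{}
So after all 4 constraints: D(Y) = {}

Answer: {}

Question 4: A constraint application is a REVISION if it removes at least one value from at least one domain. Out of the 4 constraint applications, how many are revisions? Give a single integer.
Constraint 1 (Y < U) on D(Y)={3,5,6} D(U)={3,4,5,7}: U {3,4,5,7}->{4,5,7} => REVISION
Constraint 2 (Y < U) on D(Y)={3,5,6} D(U)={4,5,7}: no change => not a revision
Constraint 3 (Y != X) on D(Y)={3,5,6} D(X)={4,5,6,7}: no change => not a revision
Constraint 4 (U + X = Y) on D(U)={4,5,7} D(X)={4,5,6,7} D(Y)={3,5,6}: U {4,5,7}->{}; X {4,5,6,7}->{}; Y {3,5,6}->{} => REVISION
Total revisions = 2

Answer: 2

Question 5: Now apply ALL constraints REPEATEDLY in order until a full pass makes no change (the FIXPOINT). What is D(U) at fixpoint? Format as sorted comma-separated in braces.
pass 0 (initial): D(U)={3,4,5,7}
pass 1: U {3,4,5,7}->{}; X {4,5,6,7}->{}; Y {3,5,6}->{}
pass 2: no change
Fixpoint after 2 passes: D(U) = {}

Answer: {}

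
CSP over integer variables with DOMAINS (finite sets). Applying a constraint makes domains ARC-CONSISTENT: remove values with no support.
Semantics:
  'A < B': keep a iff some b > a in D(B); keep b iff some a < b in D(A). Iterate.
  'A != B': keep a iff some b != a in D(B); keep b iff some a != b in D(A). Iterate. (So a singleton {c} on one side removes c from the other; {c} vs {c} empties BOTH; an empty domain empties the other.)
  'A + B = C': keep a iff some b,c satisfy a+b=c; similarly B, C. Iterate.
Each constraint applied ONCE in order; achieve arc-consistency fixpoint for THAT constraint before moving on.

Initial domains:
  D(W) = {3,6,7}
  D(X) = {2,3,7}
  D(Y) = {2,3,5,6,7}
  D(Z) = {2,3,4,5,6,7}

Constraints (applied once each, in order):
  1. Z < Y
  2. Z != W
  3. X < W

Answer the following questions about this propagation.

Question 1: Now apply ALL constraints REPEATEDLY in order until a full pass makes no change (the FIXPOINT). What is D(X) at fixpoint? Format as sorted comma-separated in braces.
pass 0 (initial): D(X)={2,3,7}
pass 1: X {2,3,7}->{2,3}; Y {2,3,5,6,7}->{3,5,6,7}; Z {2,3,4,5,6,7}->{2,3,4,5,6}
pass 2: no change
Fixpoint after 2 passes: D(X) = {2,3}

Answer: {2,3}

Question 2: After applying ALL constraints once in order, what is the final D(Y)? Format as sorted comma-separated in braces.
Constraint 1 (Z < Y) on D(Z)={2,3,4,5,6,7} D(Y)={2,3,5,6,7}: Z {2,3,4,5,6,7}->{2,3,4,5,6}; Y {2,3,5,6,7}->{3,5,6,7}
Constraint 2 (Z != W) on D(Z)={2,3,4,5,6} D(W)={3,6,7}: no change
Constraint 3 (X < W) on D(X)={2,3,7} D(W)={3,6,7}: X {2,3,7}->{2,3}
So after all 3 constraints: D(Y) = {3,5,6,7}

Answer: {3,5,6,7}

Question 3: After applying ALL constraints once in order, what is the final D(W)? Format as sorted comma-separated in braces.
Constraint 1 (Z < Y) on D(Z)={2,3,4,5,6,7} D(Y)={2,3,5,6,7}: Z {2,3,4,5,6,7}->{2,3,4,5,6}; Y {2,3,5,6,7}->{3,5,6,7}
Constraint 2 (Z != W) on D(Z)={2,3,4,5,6} D(W)={3,6,7}: no change
Constraint 3 (X < W) on D(X)={2,3,7} D(W)={3,6,7}: X {2,3,7}->{2,3}
So after all 3 constraints: D(W) = {3,6,7}

Answer: {3,6,7}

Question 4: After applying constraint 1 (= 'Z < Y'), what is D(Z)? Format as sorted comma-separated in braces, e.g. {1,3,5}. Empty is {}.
Answer: {2,3,4,5,6}

Derivation:
Constraint 1 (Z < Y) on D(Z)={2,3,4,5,6,7} D(Y)={2,3,5,6,7}: Z {2,3,4,5,6,7}->{2,3,4,5,6}; Y {2,3,5,6,7}->{3,5,6,7}
So after constraint 1: D(Z) = {2,3,4,5,6}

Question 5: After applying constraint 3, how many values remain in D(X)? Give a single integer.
Constraint 1 (Z < Y) on D(Z)={2,3,4,5,6,7} D(Y)={2,3,5,6,7}: Z {2,3,4,5,6,7}->{2,3,4,5,6}; Y {2,3,5,6,7}->{3,5,6,7}
Constraint 2 (Z != W) on D(Z)={2,3,4,5,6} D(W)={3,6,7}: no change
Constraint 3 (X < W) on D(X)={2,3,7} D(W)={3,6,7}: X {2,3,7}->{2,3}
So after constraint 3: D(X)={2,3}, size = 2

Answer: 2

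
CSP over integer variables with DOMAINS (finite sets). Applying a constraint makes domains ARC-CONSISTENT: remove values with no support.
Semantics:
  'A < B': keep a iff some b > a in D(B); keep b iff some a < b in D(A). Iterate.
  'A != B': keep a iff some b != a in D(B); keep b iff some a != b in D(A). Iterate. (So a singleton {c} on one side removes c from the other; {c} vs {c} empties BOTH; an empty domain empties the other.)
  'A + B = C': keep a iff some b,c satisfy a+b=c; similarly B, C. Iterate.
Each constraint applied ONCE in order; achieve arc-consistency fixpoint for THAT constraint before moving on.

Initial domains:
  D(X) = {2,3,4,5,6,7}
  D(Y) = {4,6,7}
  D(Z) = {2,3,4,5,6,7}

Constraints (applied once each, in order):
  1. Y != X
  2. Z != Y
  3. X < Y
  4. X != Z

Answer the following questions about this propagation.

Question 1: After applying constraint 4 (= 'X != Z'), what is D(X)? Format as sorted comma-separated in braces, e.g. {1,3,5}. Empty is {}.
Constraint 1 (Y != X) on D(Y)={4,6,7} D(X)={2,3,4,5,6,7}: no change
Constraint 2 (Z != Y) on D(Z)={2,3,4,5,6,7} D(Y)={4,6,7}: no change
Constraint 3 (X < Y) on D(X)={2,3,4,5,6,7} D(Y)={4,6,7}: X {2,3,4,5,6,7}->{2,3,4,5,6}
Constraint 4 (X != Z) on D(X)={2,3,4,5,6} D(Z)={2,3,4,5,6,7}: no change
So after constraint 4: D(X) = {2,3,4,5,6}

Answer: {2,3,4,5,6}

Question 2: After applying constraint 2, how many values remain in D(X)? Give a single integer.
Answer: 6

Derivation:
Constraint 1 (Y != X) on D(Y)={4,6,7} D(X)={2,3,4,5,6,7}: no change
Constraint 2 (Z != Y) on D(Z)={2,3,4,5,6,7} D(Y)={4,6,7}: no change
So after constraint 2: D(X)={2,3,4,5,6,7}, size = 6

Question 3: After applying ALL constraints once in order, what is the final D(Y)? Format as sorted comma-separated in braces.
Constraint 1 (Y != X) on D(Y)={4,6,7} D(X)={2,3,4,5,6,7}: no change
Constraint 2 (Z != Y) on D(Z)={2,3,4,5,6,7} D(Y)={4,6,7}: no change
Constraint 3 (X < Y) on D(X)={2,3,4,5,6,7} D(Y)={4,6,7}: X {2,3,4,5,6,7}->{2,3,4,5,6}
Constraint 4 (X != Z) on D(X)={2,3,4,5,6} D(Z)={2,3,4,5,6,7}: no change
So after all 4 constraints: D(Y) = {4,6,7}

Answer: {4,6,7}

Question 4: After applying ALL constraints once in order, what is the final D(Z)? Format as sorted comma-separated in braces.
Answer: {2,3,4,5,6,7}

Derivation:
Constraint 1 (Y != X) on D(Y)={4,6,7} D(X)={2,3,4,5,6,7}: no change
Constraint 2 (Z != Y) on D(Z)={2,3,4,5,6,7} D(Y)={4,6,7}: no change
Constraint 3 (X < Y) on D(X)={2,3,4,5,6,7} D(Y)={4,6,7}: X {2,3,4,5,6,7}->{2,3,4,5,6}
Constraint 4 (X != Z) on D(X)={2,3,4,5,6} D(Z)={2,3,4,5,6,7}: no change
So after all 4 constraints: D(Z) = {2,3,4,5,6,7}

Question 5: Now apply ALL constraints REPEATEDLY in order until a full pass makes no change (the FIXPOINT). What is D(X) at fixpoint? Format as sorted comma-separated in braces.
pass 0 (initial): D(X)={2,3,4,5,6,7}
pass 1: X {2,3,4,5,6,7}->{2,3,4,5,6}
pass 2: no change
Fixpoint after 2 passes: D(X) = {2,3,4,5,6}

Answer: {2,3,4,5,6}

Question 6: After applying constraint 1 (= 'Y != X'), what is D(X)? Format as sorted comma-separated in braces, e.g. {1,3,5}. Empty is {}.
Answer: {2,3,4,5,6,7}

Derivation:
Constraint 1 (Y != X) on D(Y)={4,6,7} D(X)={2,3,4,5,6,7}: no change
So after constraint 1: D(X) = {2,3,4,5,6,7}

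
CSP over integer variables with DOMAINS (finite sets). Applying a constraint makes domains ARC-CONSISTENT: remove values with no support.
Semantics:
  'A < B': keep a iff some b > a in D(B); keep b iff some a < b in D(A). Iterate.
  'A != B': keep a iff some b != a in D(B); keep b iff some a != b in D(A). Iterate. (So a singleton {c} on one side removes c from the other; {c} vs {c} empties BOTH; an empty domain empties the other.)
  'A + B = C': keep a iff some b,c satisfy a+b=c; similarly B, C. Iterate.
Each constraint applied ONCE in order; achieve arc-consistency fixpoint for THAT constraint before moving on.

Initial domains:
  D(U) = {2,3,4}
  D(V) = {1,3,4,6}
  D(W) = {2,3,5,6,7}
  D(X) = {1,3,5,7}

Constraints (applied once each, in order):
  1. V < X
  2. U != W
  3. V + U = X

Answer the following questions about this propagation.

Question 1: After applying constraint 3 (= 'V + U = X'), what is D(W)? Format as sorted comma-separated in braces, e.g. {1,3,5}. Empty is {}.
Constraint 1 (V < X) on D(V)={1,3,4,6} D(X)={1,3,5,7}: X {1,3,5,7}->{3,5,7}
Constraint 2 (U != W) on D(U)={2,3,4} D(W)={2,3,5,6,7}: no change
Constraint 3 (V + U = X) on D(V)={1,3,4,6} D(U)={2,3,4} D(X)={3,5,7}: V {1,3,4,6}->{1,3,4}
So after constraint 3: D(W) = {2,3,5,6,7}

Answer: {2,3,5,6,7}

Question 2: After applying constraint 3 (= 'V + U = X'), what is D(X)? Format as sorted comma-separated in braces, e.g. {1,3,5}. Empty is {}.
Constraint 1 (V < X) on D(V)={1,3,4,6} D(X)={1,3,5,7}: X {1,3,5,7}->{3,5,7}
Constraint 2 (U != W) on D(U)={2,3,4} D(W)={2,3,5,6,7}: no change
Constraint 3 (V + U = X) on D(V)={1,3,4,6} D(U)={2,3,4} D(X)={3,5,7}: V {1,3,4,6}->{1,3,4}
So after constraint 3: D(X) = {3,5,7}

Answer: {3,5,7}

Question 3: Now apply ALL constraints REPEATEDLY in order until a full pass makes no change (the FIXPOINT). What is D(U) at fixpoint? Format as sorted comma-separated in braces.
Answer: {2,3,4}

Derivation:
pass 0 (initial): D(U)={2,3,4}
pass 1: V {1,3,4,6}->{1,3,4}; X {1,3,5,7}->{3,5,7}
pass 2: no change
Fixpoint after 2 passes: D(U) = {2,3,4}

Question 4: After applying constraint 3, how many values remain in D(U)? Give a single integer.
Constraint 1 (V < X) on D(V)={1,3,4,6} D(X)={1,3,5,7}: X {1,3,5,7}->{3,5,7}
Constraint 2 (U != W) on D(U)={2,3,4} D(W)={2,3,5,6,7}: no change
Constraint 3 (V + U = X) on D(V)={1,3,4,6} D(U)={2,3,4} D(X)={3,5,7}: V {1,3,4,6}->{1,3,4}
So after constraint 3: D(U)={2,3,4}, size = 3

Answer: 3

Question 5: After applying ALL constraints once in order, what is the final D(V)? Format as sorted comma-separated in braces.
Constraint 1 (V < X) on D(V)={1,3,4,6} D(X)={1,3,5,7}: X {1,3,5,7}->{3,5,7}
Constraint 2 (U != W) on D(U)={2,3,4} D(W)={2,3,5,6,7}: no change
Constraint 3 (V + U = X) on D(V)={1,3,4,6} D(U)={2,3,4} D(X)={3,5,7}: V {1,3,4,6}->{1,3,4}
So after all 3 constraints: D(V) = {1,3,4}

Answer: {1,3,4}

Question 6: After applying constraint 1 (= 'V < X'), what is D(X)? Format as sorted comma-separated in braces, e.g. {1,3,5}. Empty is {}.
Answer: {3,5,7}

Derivation:
Constraint 1 (V < X) on D(V)={1,3,4,6} D(X)={1,3,5,7}: X {1,3,5,7}->{3,5,7}
So after constraint 1: D(X) = {3,5,7}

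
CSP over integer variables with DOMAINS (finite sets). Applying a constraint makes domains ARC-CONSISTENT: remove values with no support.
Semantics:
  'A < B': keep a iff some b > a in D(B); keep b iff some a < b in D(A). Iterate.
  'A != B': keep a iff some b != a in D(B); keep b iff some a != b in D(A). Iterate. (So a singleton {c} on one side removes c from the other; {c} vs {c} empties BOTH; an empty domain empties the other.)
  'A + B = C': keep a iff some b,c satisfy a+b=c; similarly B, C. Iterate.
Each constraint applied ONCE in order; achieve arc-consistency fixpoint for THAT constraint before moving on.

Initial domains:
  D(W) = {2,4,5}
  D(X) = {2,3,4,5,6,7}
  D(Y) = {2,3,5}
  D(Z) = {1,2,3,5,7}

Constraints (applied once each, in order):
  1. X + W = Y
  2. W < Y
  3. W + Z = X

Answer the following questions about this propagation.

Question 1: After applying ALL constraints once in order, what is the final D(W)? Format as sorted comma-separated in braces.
Answer: {2}

Derivation:
Constraint 1 (X + W = Y) on D(X)={2,3,4,5,6,7} D(W)={2,4,5} D(Y)={2,3,5}: X {2,3,4,5,6,7}->{3}; W {2,4,5}->{2}; Y {2,3,5}->{5}
Constraint 2 (W < Y) on D(W)={2} D(Y)={5}: no change
Constraint 3 (W + Z = X) on D(W)={2} D(Z)={1,2,3,5,7} D(X)={3}: Z {1,2,3,5,7}->{1}
So after all 3 constraints: D(W) = {2}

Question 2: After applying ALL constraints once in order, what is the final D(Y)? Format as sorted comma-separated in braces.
Constraint 1 (X + W = Y) on D(X)={2,3,4,5,6,7} D(W)={2,4,5} D(Y)={2,3,5}: X {2,3,4,5,6,7}->{3}; W {2,4,5}->{2}; Y {2,3,5}->{5}
Constraint 2 (W < Y) on D(W)={2} D(Y)={5}: no change
Constraint 3 (W + Z = X) on D(W)={2} D(Z)={1,2,3,5,7} D(X)={3}: Z {1,2,3,5,7}->{1}
So after all 3 constraints: D(Y) = {5}

Answer: {5}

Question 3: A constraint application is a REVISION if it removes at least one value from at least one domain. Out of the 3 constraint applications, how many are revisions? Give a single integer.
Answer: 2

Derivation:
Constraint 1 (X + W = Y) on D(X)={2,3,4,5,6,7} D(W)={2,4,5} D(Y)={2,3,5}: X {2,3,4,5,6,7}->{3}; W {2,4,5}->{2}; Y {2,3,5}->{5} => REVISION
Constraint 2 (W < Y) on D(W)={2} D(Y)={5}: no change => not a revision
Constraint 3 (W + Z = X) on D(W)={2} D(Z)={1,2,3,5,7} D(X)={3}: Z {1,2,3,5,7}->{1} => REVISION
Total revisions = 2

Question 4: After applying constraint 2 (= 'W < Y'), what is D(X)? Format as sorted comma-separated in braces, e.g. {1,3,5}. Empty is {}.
Answer: {3}

Derivation:
Constraint 1 (X + W = Y) on D(X)={2,3,4,5,6,7} D(W)={2,4,5} D(Y)={2,3,5}: X {2,3,4,5,6,7}->{3}; W {2,4,5}->{2}; Y {2,3,5}->{5}
Constraint 2 (W < Y) on D(W)={2} D(Y)={5}: no change
So after constraint 2: D(X) = {3}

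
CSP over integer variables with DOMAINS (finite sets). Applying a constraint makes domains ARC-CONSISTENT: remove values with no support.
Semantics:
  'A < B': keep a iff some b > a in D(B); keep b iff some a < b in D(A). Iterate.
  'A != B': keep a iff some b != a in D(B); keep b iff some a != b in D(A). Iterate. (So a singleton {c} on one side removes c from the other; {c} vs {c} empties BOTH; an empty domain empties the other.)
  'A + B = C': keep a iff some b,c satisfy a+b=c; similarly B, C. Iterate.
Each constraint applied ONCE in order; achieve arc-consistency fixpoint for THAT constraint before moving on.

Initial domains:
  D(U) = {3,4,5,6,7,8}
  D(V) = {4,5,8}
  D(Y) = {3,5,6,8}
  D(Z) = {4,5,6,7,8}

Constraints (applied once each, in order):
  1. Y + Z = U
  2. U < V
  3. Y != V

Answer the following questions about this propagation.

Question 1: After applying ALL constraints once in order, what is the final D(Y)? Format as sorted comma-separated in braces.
Answer: {3}

Derivation:
Constraint 1 (Y + Z = U) on D(Y)={3,5,6,8} D(Z)={4,5,6,7,8} D(U)={3,4,5,6,7,8}: Y {3,5,6,8}->{3}; Z {4,5,6,7,8}->{4,5}; U {3,4,5,6,7,8}->{7,8}
Constraint 2 (U < V) on D(U)={7,8} D(V)={4,5,8}: U {7,8}->{7}; V {4,5,8}->{8}
Constraint 3 (Y != V) on D(Y)={3} D(V)={8}: no change
So after all 3 constraints: D(Y) = {3}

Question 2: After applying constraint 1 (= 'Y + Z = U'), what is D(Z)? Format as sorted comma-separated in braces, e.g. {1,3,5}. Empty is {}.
Constraint 1 (Y + Z = U) on D(Y)={3,5,6,8} D(Z)={4,5,6,7,8} D(U)={3,4,5,6,7,8}: Y {3,5,6,8}->{3}; Z {4,5,6,7,8}->{4,5}; U {3,4,5,6,7,8}->{7,8}
So after constraint 1: D(Z) = {4,5}

Answer: {4,5}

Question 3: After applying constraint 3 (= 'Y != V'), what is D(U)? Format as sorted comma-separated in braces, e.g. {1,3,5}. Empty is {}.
Constraint 1 (Y + Z = U) on D(Y)={3,5,6,8} D(Z)={4,5,6,7,8} D(U)={3,4,5,6,7,8}: Y {3,5,6,8}->{3}; Z {4,5,6,7,8}->{4,5}; U {3,4,5,6,7,8}->{7,8}
Constraint 2 (U < V) on D(U)={7,8} D(V)={4,5,8}: U {7,8}->{7}; V {4,5,8}->{8}
Constraint 3 (Y != V) on D(Y)={3} D(V)={8}: no change
So after constraint 3: D(U) = {7}

Answer: {7}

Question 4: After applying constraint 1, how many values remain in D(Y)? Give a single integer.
Answer: 1

Derivation:
Constraint 1 (Y + Z = U) on D(Y)={3,5,6,8} D(Z)={4,5,6,7,8} D(U)={3,4,5,6,7,8}: Y {3,5,6,8}->{3}; Z {4,5,6,7,8}->{4,5}; U {3,4,5,6,7,8}->{7,8}
So after constraint 1: D(Y)={3}, size = 1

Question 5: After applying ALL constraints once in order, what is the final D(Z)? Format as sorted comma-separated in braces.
Answer: {4,5}

Derivation:
Constraint 1 (Y + Z = U) on D(Y)={3,5,6,8} D(Z)={4,5,6,7,8} D(U)={3,4,5,6,7,8}: Y {3,5,6,8}->{3}; Z {4,5,6,7,8}->{4,5}; U {3,4,5,6,7,8}->{7,8}
Constraint 2 (U < V) on D(U)={7,8} D(V)={4,5,8}: U {7,8}->{7}; V {4,5,8}->{8}
Constraint 3 (Y != V) on D(Y)={3} D(V)={8}: no change
So after all 3 constraints: D(Z) = {4,5}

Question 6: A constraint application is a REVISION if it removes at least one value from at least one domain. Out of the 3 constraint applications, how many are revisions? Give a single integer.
Answer: 2

Derivation:
Constraint 1 (Y + Z = U) on D(Y)={3,5,6,8} D(Z)={4,5,6,7,8} D(U)={3,4,5,6,7,8}: Y {3,5,6,8}->{3}; Z {4,5,6,7,8}->{4,5}; U {3,4,5,6,7,8}->{7,8} => REVISION
Constraint 2 (U < V) on D(U)={7,8} D(V)={4,5,8}: U {7,8}->{7}; V {4,5,8}->{8} => REVISION
Constraint 3 (Y != V) on D(Y)={3} D(V)={8}: no change => not a revision
Total revisions = 2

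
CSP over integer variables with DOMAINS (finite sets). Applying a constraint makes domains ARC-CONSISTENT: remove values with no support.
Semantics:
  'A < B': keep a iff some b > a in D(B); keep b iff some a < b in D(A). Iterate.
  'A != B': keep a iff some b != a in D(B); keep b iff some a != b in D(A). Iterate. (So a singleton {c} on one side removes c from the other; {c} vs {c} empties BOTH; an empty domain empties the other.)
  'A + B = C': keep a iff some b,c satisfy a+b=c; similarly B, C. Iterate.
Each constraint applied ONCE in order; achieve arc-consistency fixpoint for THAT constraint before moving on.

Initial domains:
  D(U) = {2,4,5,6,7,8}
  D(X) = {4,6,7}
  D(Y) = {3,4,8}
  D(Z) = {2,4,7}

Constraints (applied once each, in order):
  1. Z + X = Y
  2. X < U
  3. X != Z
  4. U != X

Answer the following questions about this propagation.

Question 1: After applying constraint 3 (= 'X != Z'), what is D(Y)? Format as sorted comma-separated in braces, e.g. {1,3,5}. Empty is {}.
Constraint 1 (Z + X = Y) on D(Z)={2,4,7} D(X)={4,6,7} D(Y)={3,4,8}: Z {2,4,7}->{2,4}; X {4,6,7}->{4,6}; Y {3,4,8}->{8}
Constraint 2 (X < U) on D(X)={4,6} D(U)={2,4,5,6,7,8}: U {2,4,5,6,7,8}->{5,6,7,8}
Constraint 3 (X != Z) on D(X)={4,6} D(Z)={2,4}: no change
So after constraint 3: D(Y) = {8}

Answer: {8}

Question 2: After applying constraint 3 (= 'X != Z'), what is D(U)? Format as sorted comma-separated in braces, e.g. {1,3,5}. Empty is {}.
Constraint 1 (Z + X = Y) on D(Z)={2,4,7} D(X)={4,6,7} D(Y)={3,4,8}: Z {2,4,7}->{2,4}; X {4,6,7}->{4,6}; Y {3,4,8}->{8}
Constraint 2 (X < U) on D(X)={4,6} D(U)={2,4,5,6,7,8}: U {2,4,5,6,7,8}->{5,6,7,8}
Constraint 3 (X != Z) on D(X)={4,6} D(Z)={2,4}: no change
So after constraint 3: D(U) = {5,6,7,8}

Answer: {5,6,7,8}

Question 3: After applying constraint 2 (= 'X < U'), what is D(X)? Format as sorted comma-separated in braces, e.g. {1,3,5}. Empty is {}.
Constraint 1 (Z + X = Y) on D(Z)={2,4,7} D(X)={4,6,7} D(Y)={3,4,8}: Z {2,4,7}->{2,4}; X {4,6,7}->{4,6}; Y {3,4,8}->{8}
Constraint 2 (X < U) on D(X)={4,6} D(U)={2,4,5,6,7,8}: U {2,4,5,6,7,8}->{5,6,7,8}
So after constraint 2: D(X) = {4,6}

Answer: {4,6}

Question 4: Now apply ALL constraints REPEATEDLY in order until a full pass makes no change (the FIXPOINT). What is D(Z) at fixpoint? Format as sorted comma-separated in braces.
Answer: {2,4}

Derivation:
pass 0 (initial): D(Z)={2,4,7}
pass 1: U {2,4,5,6,7,8}->{5,6,7,8}; X {4,6,7}->{4,6}; Y {3,4,8}->{8}; Z {2,4,7}->{2,4}
pass 2: no change
Fixpoint after 2 passes: D(Z) = {2,4}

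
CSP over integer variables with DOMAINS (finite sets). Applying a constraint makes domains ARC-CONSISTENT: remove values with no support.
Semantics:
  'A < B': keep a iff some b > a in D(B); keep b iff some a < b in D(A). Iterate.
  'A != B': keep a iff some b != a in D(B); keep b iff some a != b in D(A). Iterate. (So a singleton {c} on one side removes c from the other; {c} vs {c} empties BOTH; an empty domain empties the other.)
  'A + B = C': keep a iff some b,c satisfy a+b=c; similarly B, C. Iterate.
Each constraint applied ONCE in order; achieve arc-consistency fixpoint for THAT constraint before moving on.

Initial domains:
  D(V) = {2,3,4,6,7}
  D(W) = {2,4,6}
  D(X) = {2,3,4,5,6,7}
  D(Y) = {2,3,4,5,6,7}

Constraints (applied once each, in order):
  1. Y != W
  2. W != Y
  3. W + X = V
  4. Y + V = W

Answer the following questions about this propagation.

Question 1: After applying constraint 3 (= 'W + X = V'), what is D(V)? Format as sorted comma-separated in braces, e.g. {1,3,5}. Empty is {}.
Answer: {4,6,7}

Derivation:
Constraint 1 (Y != W) on D(Y)={2,3,4,5,6,7} D(W)={2,4,6}: no change
Constraint 2 (W != Y) on D(W)={2,4,6} D(Y)={2,3,4,5,6,7}: no change
Constraint 3 (W + X = V) on D(W)={2,4,6} D(X)={2,3,4,5,6,7} D(V)={2,3,4,6,7}: W {2,4,6}->{2,4}; X {2,3,4,5,6,7}->{2,3,4,5}; V {2,3,4,6,7}->{4,6,7}
So after constraint 3: D(V) = {4,6,7}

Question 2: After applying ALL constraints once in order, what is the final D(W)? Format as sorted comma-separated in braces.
Constraint 1 (Y != W) on D(Y)={2,3,4,5,6,7} D(W)={2,4,6}: no change
Constraint 2 (W != Y) on D(W)={2,4,6} D(Y)={2,3,4,5,6,7}: no change
Constraint 3 (W + X = V) on D(W)={2,4,6} D(X)={2,3,4,5,6,7} D(V)={2,3,4,6,7}: W {2,4,6}->{2,4}; X {2,3,4,5,6,7}->{2,3,4,5}; V {2,3,4,6,7}->{4,6,7}
Constraint 4 (Y + V = W) on D(Y)={2,3,4,5,6,7} D(V)={4,6,7} D(W)={2,4}: Y {2,3,4,5,6,7}->{}; V {4,6,7}->{}; W {2,4}->{}
So after all 4 constraints: D(W) = {}

Answer: {}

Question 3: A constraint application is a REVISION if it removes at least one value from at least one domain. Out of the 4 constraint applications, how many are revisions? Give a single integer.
Constraint 1 (Y != W) on D(Y)={2,3,4,5,6,7} D(W)={2,4,6}: no change => not a revision
Constraint 2 (W != Y) on D(W)={2,4,6} D(Y)={2,3,4,5,6,7}: no change => not a revision
Constraint 3 (W + X = V) on D(W)={2,4,6} D(X)={2,3,4,5,6,7} D(V)={2,3,4,6,7}: W {2,4,6}->{2,4}; X {2,3,4,5,6,7}->{2,3,4,5}; V {2,3,4,6,7}->{4,6,7} => REVISION
Constraint 4 (Y + V = W) on D(Y)={2,3,4,5,6,7} D(V)={4,6,7} D(W)={2,4}: Y {2,3,4,5,6,7}->{}; V {4,6,7}->{}; W {2,4}->{} => REVISION
Total revisions = 2

Answer: 2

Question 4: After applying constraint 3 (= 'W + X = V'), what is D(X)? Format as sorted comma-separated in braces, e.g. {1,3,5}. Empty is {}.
Constraint 1 (Y != W) on D(Y)={2,3,4,5,6,7} D(W)={2,4,6}: no change
Constraint 2 (W != Y) on D(W)={2,4,6} D(Y)={2,3,4,5,6,7}: no change
Constraint 3 (W + X = V) on D(W)={2,4,6} D(X)={2,3,4,5,6,7} D(V)={2,3,4,6,7}: W {2,4,6}->{2,4}; X {2,3,4,5,6,7}->{2,3,4,5}; V {2,3,4,6,7}->{4,6,7}
So after constraint 3: D(X) = {2,3,4,5}

Answer: {2,3,4,5}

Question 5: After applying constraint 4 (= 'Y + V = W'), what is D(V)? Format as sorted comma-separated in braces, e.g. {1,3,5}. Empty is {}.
Answer: {}

Derivation:
Constraint 1 (Y != W) on D(Y)={2,3,4,5,6,7} D(W)={2,4,6}: no change
Constraint 2 (W != Y) on D(W)={2,4,6} D(Y)={2,3,4,5,6,7}: no change
Constraint 3 (W + X = V) on D(W)={2,4,6} D(X)={2,3,4,5,6,7} D(V)={2,3,4,6,7}: W {2,4,6}->{2,4}; X {2,3,4,5,6,7}->{2,3,4,5}; V {2,3,4,6,7}->{4,6,7}
Constraint 4 (Y + V = W) on D(Y)={2,3,4,5,6,7} D(V)={4,6,7} D(W)={2,4}: Y {2,3,4,5,6,7}->{}; V {4,6,7}->{}; W {2,4}->{}
So after constraint 4: D(V) = {}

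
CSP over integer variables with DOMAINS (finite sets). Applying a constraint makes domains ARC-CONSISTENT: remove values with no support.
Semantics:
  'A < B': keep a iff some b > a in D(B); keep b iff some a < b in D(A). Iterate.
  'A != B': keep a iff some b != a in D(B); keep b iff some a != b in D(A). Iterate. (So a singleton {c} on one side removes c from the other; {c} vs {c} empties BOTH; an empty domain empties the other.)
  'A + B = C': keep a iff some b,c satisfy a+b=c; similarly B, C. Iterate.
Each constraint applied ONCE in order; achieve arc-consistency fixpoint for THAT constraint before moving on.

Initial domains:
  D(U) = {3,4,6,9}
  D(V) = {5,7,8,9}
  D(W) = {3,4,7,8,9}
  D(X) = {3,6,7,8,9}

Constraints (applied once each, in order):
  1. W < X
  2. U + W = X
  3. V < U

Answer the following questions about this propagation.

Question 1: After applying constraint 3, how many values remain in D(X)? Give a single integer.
Constraint 1 (W < X) on D(W)={3,4,7,8,9} D(X)={3,6,7,8,9}: W {3,4,7,8,9}->{3,4,7,8}; X {3,6,7,8,9}->{6,7,8,9}
Constraint 2 (U + W = X) on D(U)={3,4,6,9} D(W)={3,4,7,8} D(X)={6,7,8,9}: U {3,4,6,9}->{3,4,6}; W {3,4,7,8}->{3,4}
Constraint 3 (V < U) on D(V)={5,7,8,9} D(U)={3,4,6}: V {5,7,8,9}->{5}; U {3,4,6}->{6}
So after constraint 3: D(X)={6,7,8,9}, size = 4

Answer: 4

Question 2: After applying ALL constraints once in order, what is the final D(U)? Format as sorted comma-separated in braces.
Constraint 1 (W < X) on D(W)={3,4,7,8,9} D(X)={3,6,7,8,9}: W {3,4,7,8,9}->{3,4,7,8}; X {3,6,7,8,9}->{6,7,8,9}
Constraint 2 (U + W = X) on D(U)={3,4,6,9} D(W)={3,4,7,8} D(X)={6,7,8,9}: U {3,4,6,9}->{3,4,6}; W {3,4,7,8}->{3,4}
Constraint 3 (V < U) on D(V)={5,7,8,9} D(U)={3,4,6}: V {5,7,8,9}->{5}; U {3,4,6}->{6}
So after all 3 constraints: D(U) = {6}

Answer: {6}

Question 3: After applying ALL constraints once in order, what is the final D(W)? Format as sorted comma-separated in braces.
Constraint 1 (W < X) on D(W)={3,4,7,8,9} D(X)={3,6,7,8,9}: W {3,4,7,8,9}->{3,4,7,8}; X {3,6,7,8,9}->{6,7,8,9}
Constraint 2 (U + W = X) on D(U)={3,4,6,9} D(W)={3,4,7,8} D(X)={6,7,8,9}: U {3,4,6,9}->{3,4,6}; W {3,4,7,8}->{3,4}
Constraint 3 (V < U) on D(V)={5,7,8,9} D(U)={3,4,6}: V {5,7,8,9}->{5}; U {3,4,6}->{6}
So after all 3 constraints: D(W) = {3,4}

Answer: {3,4}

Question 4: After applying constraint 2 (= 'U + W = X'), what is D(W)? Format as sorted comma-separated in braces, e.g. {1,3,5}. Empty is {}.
Constraint 1 (W < X) on D(W)={3,4,7,8,9} D(X)={3,6,7,8,9}: W {3,4,7,8,9}->{3,4,7,8}; X {3,6,7,8,9}->{6,7,8,9}
Constraint 2 (U + W = X) on D(U)={3,4,6,9} D(W)={3,4,7,8} D(X)={6,7,8,9}: U {3,4,6,9}->{3,4,6}; W {3,4,7,8}->{3,4}
So after constraint 2: D(W) = {3,4}

Answer: {3,4}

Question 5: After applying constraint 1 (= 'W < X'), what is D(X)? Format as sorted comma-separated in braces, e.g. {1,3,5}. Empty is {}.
Constraint 1 (W < X) on D(W)={3,4,7,8,9} D(X)={3,6,7,8,9}: W {3,4,7,8,9}->{3,4,7,8}; X {3,6,7,8,9}->{6,7,8,9}
So after constraint 1: D(X) = {6,7,8,9}

Answer: {6,7,8,9}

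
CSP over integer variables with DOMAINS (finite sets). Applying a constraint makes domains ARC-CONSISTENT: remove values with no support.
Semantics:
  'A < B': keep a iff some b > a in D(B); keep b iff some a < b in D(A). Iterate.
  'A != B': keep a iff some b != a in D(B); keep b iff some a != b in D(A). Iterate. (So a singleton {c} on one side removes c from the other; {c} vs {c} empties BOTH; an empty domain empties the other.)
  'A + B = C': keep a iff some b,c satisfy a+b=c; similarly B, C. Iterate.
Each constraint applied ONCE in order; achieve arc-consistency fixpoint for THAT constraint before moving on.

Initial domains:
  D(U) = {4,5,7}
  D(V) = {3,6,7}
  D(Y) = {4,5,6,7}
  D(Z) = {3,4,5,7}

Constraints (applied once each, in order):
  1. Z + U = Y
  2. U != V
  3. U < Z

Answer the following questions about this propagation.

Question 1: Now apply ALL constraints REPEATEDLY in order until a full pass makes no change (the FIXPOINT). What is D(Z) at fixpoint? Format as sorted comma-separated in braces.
pass 0 (initial): D(Z)={3,4,5,7}
pass 1: U {4,5,7}->{}; Y {4,5,6,7}->{7}; Z {3,4,5,7}->{}
pass 2: V {3,6,7}->{}; Y {7}->{}
pass 3: no change
Fixpoint after 3 passes: D(Z) = {}

Answer: {}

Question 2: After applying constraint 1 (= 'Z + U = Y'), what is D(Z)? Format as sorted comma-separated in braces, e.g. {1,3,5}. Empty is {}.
Constraint 1 (Z + U = Y) on D(Z)={3,4,5,7} D(U)={4,5,7} D(Y)={4,5,6,7}: Z {3,4,5,7}->{3}; U {4,5,7}->{4}; Y {4,5,6,7}->{7}
So after constraint 1: D(Z) = {3}

Answer: {3}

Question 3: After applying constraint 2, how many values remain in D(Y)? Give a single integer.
Constraint 1 (Z + U = Y) on D(Z)={3,4,5,7} D(U)={4,5,7} D(Y)={4,5,6,7}: Z {3,4,5,7}->{3}; U {4,5,7}->{4}; Y {4,5,6,7}->{7}
Constraint 2 (U != V) on D(U)={4} D(V)={3,6,7}: no change
So after constraint 2: D(Y)={7}, size = 1

Answer: 1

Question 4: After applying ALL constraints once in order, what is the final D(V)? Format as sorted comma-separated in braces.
Constraint 1 (Z + U = Y) on D(Z)={3,4,5,7} D(U)={4,5,7} D(Y)={4,5,6,7}: Z {3,4,5,7}->{3}; U {4,5,7}->{4}; Y {4,5,6,7}->{7}
Constraint 2 (U != V) on D(U)={4} D(V)={3,6,7}: no change
Constraint 3 (U < Z) on D(U)={4} D(Z)={3}: U {4}->{}; Z {3}->{}
So after all 3 constraints: D(V) = {3,6,7}

Answer: {3,6,7}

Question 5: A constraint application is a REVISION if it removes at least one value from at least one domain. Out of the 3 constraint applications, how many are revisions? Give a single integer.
Constraint 1 (Z + U = Y) on D(Z)={3,4,5,7} D(U)={4,5,7} D(Y)={4,5,6,7}: Z {3,4,5,7}->{3}; U {4,5,7}->{4}; Y {4,5,6,7}->{7} => REVISION
Constraint 2 (U != V) on D(U)={4} D(V)={3,6,7}: no change => not a revision
Constraint 3 (U < Z) on D(U)={4} D(Z)={3}: U {4}->{}; Z {3}->{} => REVISION
Total revisions = 2

Answer: 2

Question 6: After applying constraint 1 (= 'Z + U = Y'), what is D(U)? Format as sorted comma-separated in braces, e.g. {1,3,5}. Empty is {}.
Constraint 1 (Z + U = Y) on D(Z)={3,4,5,7} D(U)={4,5,7} D(Y)={4,5,6,7}: Z {3,4,5,7}->{3}; U {4,5,7}->{4}; Y {4,5,6,7}->{7}
So after constraint 1: D(U) = {4}

Answer: {4}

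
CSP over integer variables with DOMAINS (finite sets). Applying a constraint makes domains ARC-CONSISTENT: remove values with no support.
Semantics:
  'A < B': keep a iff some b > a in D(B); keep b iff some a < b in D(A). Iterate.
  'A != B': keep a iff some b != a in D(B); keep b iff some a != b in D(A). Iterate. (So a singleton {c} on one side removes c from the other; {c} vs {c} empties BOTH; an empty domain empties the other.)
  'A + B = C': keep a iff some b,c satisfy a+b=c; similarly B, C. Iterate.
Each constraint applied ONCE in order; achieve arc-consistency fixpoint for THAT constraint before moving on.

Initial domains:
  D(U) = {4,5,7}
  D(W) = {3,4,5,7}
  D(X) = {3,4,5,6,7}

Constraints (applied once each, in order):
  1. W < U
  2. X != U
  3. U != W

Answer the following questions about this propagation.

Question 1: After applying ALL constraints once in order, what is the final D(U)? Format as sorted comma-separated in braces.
Constraint 1 (W < U) on D(W)={3,4,5,7} D(U)={4,5,7}: W {3,4,5,7}->{3,4,5}
Constraint 2 (X != U) on D(X)={3,4,5,6,7} D(U)={4,5,7}: no change
Constraint 3 (U != W) on D(U)={4,5,7} D(W)={3,4,5}: no change
So after all 3 constraints: D(U) = {4,5,7}

Answer: {4,5,7}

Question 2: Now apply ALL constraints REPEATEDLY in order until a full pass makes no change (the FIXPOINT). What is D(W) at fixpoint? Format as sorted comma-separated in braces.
pass 0 (initial): D(W)={3,4,5,7}
pass 1: W {3,4,5,7}->{3,4,5}
pass 2: no change
Fixpoint after 2 passes: D(W) = {3,4,5}

Answer: {3,4,5}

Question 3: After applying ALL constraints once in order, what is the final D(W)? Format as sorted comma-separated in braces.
Answer: {3,4,5}

Derivation:
Constraint 1 (W < U) on D(W)={3,4,5,7} D(U)={4,5,7}: W {3,4,5,7}->{3,4,5}
Constraint 2 (X != U) on D(X)={3,4,5,6,7} D(U)={4,5,7}: no change
Constraint 3 (U != W) on D(U)={4,5,7} D(W)={3,4,5}: no change
So after all 3 constraints: D(W) = {3,4,5}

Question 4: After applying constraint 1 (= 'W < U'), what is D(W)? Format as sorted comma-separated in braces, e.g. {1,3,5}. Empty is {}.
Constraint 1 (W < U) on D(W)={3,4,5,7} D(U)={4,5,7}: W {3,4,5,7}->{3,4,5}
So after constraint 1: D(W) = {3,4,5}

Answer: {3,4,5}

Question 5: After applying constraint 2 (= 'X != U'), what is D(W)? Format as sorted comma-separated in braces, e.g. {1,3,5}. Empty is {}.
Answer: {3,4,5}

Derivation:
Constraint 1 (W < U) on D(W)={3,4,5,7} D(U)={4,5,7}: W {3,4,5,7}->{3,4,5}
Constraint 2 (X != U) on D(X)={3,4,5,6,7} D(U)={4,5,7}: no change
So after constraint 2: D(W) = {3,4,5}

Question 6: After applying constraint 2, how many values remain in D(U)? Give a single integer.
Answer: 3

Derivation:
Constraint 1 (W < U) on D(W)={3,4,5,7} D(U)={4,5,7}: W {3,4,5,7}->{3,4,5}
Constraint 2 (X != U) on D(X)={3,4,5,6,7} D(U)={4,5,7}: no change
So after constraint 2: D(U)={4,5,7}, size = 3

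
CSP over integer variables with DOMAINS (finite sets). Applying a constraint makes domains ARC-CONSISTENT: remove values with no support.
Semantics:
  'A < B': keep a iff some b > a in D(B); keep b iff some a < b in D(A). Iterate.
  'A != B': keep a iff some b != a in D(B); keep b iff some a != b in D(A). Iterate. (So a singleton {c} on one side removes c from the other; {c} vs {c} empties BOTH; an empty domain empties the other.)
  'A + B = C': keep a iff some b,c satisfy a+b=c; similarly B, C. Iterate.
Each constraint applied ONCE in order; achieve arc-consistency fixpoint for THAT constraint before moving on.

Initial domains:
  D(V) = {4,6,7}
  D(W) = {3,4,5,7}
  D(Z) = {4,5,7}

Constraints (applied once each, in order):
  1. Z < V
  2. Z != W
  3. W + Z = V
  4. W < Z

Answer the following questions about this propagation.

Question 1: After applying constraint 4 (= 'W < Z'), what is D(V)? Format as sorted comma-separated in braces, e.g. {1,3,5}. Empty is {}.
Answer: {7}

Derivation:
Constraint 1 (Z < V) on D(Z)={4,5,7} D(V)={4,6,7}: Z {4,5,7}->{4,5}; V {4,6,7}->{6,7}
Constraint 2 (Z != W) on D(Z)={4,5} D(W)={3,4,5,7}: no change
Constraint 3 (W + Z = V) on D(W)={3,4,5,7} D(Z)={4,5} D(V)={6,7}: W {3,4,5,7}->{3}; Z {4,5}->{4}; V {6,7}->{7}
Constraint 4 (W < Z) on D(W)={3} D(Z)={4}: no change
So after constraint 4: D(V) = {7}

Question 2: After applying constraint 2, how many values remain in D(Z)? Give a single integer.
Answer: 2

Derivation:
Constraint 1 (Z < V) on D(Z)={4,5,7} D(V)={4,6,7}: Z {4,5,7}->{4,5}; V {4,6,7}->{6,7}
Constraint 2 (Z != W) on D(Z)={4,5} D(W)={3,4,5,7}: no change
So after constraint 2: D(Z)={4,5}, size = 2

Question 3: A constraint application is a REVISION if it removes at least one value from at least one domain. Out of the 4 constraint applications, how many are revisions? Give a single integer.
Constraint 1 (Z < V) on D(Z)={4,5,7} D(V)={4,6,7}: Z {4,5,7}->{4,5}; V {4,6,7}->{6,7} => REVISION
Constraint 2 (Z != W) on D(Z)={4,5} D(W)={3,4,5,7}: no change => not a revision
Constraint 3 (W + Z = V) on D(W)={3,4,5,7} D(Z)={4,5} D(V)={6,7}: W {3,4,5,7}->{3}; Z {4,5}->{4}; V {6,7}->{7} => REVISION
Constraint 4 (W < Z) on D(W)={3} D(Z)={4}: no change => not a revision
Total revisions = 2

Answer: 2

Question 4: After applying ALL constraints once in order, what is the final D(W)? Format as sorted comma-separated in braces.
Answer: {3}

Derivation:
Constraint 1 (Z < V) on D(Z)={4,5,7} D(V)={4,6,7}: Z {4,5,7}->{4,5}; V {4,6,7}->{6,7}
Constraint 2 (Z != W) on D(Z)={4,5} D(W)={3,4,5,7}: no change
Constraint 3 (W + Z = V) on D(W)={3,4,5,7} D(Z)={4,5} D(V)={6,7}: W {3,4,5,7}->{3}; Z {4,5}->{4}; V {6,7}->{7}
Constraint 4 (W < Z) on D(W)={3} D(Z)={4}: no change
So after all 4 constraints: D(W) = {3}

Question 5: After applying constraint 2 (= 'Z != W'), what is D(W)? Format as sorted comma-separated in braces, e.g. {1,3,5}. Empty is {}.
Constraint 1 (Z < V) on D(Z)={4,5,7} D(V)={4,6,7}: Z {4,5,7}->{4,5}; V {4,6,7}->{6,7}
Constraint 2 (Z != W) on D(Z)={4,5} D(W)={3,4,5,7}: no change
So after constraint 2: D(W) = {3,4,5,7}

Answer: {3,4,5,7}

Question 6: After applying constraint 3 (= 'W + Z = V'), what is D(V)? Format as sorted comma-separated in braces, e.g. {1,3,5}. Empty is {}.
Answer: {7}

Derivation:
Constraint 1 (Z < V) on D(Z)={4,5,7} D(V)={4,6,7}: Z {4,5,7}->{4,5}; V {4,6,7}->{6,7}
Constraint 2 (Z != W) on D(Z)={4,5} D(W)={3,4,5,7}: no change
Constraint 3 (W + Z = V) on D(W)={3,4,5,7} D(Z)={4,5} D(V)={6,7}: W {3,4,5,7}->{3}; Z {4,5}->{4}; V {6,7}->{7}
So after constraint 3: D(V) = {7}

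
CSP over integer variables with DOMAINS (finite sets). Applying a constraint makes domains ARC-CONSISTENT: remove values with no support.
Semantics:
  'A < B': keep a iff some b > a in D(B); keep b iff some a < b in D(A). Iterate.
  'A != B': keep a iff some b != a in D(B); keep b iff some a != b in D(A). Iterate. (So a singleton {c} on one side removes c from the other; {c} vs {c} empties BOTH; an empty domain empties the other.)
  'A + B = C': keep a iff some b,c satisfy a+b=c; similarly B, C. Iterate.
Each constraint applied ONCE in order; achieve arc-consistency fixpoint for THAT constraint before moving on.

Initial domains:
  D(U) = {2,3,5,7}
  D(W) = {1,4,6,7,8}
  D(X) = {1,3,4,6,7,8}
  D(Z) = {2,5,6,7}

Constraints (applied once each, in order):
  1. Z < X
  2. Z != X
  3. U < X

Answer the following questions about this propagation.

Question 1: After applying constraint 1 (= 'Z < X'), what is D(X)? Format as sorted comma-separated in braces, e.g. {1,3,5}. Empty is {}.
Answer: {3,4,6,7,8}

Derivation:
Constraint 1 (Z < X) on D(Z)={2,5,6,7} D(X)={1,3,4,6,7,8}: X {1,3,4,6,7,8}->{3,4,6,7,8}
So after constraint 1: D(X) = {3,4,6,7,8}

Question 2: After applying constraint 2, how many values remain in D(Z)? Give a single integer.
Constraint 1 (Z < X) on D(Z)={2,5,6,7} D(X)={1,3,4,6,7,8}: X {1,3,4,6,7,8}->{3,4,6,7,8}
Constraint 2 (Z != X) on D(Z)={2,5,6,7} D(X)={3,4,6,7,8}: no change
So after constraint 2: D(Z)={2,5,6,7}, size = 4

Answer: 4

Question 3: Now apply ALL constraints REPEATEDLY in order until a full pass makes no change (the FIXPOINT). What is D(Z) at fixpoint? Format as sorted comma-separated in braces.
pass 0 (initial): D(Z)={2,5,6,7}
pass 1: X {1,3,4,6,7,8}->{3,4,6,7,8}
pass 2: no change
Fixpoint after 2 passes: D(Z) = {2,5,6,7}

Answer: {2,5,6,7}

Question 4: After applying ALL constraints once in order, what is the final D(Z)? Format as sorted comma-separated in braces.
Answer: {2,5,6,7}

Derivation:
Constraint 1 (Z < X) on D(Z)={2,5,6,7} D(X)={1,3,4,6,7,8}: X {1,3,4,6,7,8}->{3,4,6,7,8}
Constraint 2 (Z != X) on D(Z)={2,5,6,7} D(X)={3,4,6,7,8}: no change
Constraint 3 (U < X) on D(U)={2,3,5,7} D(X)={3,4,6,7,8}: no change
So after all 3 constraints: D(Z) = {2,5,6,7}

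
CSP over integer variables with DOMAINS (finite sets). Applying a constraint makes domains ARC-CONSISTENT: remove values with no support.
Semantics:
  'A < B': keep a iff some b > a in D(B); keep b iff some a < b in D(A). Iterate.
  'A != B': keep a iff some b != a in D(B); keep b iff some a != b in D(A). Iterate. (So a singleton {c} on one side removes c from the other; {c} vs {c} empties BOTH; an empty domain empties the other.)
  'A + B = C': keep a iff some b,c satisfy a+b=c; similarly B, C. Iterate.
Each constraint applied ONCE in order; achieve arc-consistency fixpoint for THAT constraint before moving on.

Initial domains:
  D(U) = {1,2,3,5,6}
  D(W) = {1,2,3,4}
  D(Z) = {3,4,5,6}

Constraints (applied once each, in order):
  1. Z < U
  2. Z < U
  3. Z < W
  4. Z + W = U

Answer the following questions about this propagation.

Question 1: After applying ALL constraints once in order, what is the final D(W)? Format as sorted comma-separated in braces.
Answer: {}

Derivation:
Constraint 1 (Z < U) on D(Z)={3,4,5,6} D(U)={1,2,3,5,6}: Z {3,4,5,6}->{3,4,5}; U {1,2,3,5,6}->{5,6}
Constraint 2 (Z < U) on D(Z)={3,4,5} D(U)={5,6}: no change
Constraint 3 (Z < W) on D(Z)={3,4,5} D(W)={1,2,3,4}: Z {3,4,5}->{3}; W {1,2,3,4}->{4}
Constraint 4 (Z + W = U) on D(Z)={3} D(W)={4} D(U)={5,6}: Z {3}->{}; W {4}->{}; U {5,6}->{}
So after all 4 constraints: D(W) = {}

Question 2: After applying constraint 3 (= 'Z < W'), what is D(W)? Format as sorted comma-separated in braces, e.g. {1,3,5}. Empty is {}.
Answer: {4}

Derivation:
Constraint 1 (Z < U) on D(Z)={3,4,5,6} D(U)={1,2,3,5,6}: Z {3,4,5,6}->{3,4,5}; U {1,2,3,5,6}->{5,6}
Constraint 2 (Z < U) on D(Z)={3,4,5} D(U)={5,6}: no change
Constraint 3 (Z < W) on D(Z)={3,4,5} D(W)={1,2,3,4}: Z {3,4,5}->{3}; W {1,2,3,4}->{4}
So after constraint 3: D(W) = {4}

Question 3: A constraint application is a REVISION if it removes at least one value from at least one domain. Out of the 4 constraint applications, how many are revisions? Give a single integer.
Answer: 3

Derivation:
Constraint 1 (Z < U) on D(Z)={3,4,5,6} D(U)={1,2,3,5,6}: Z {3,4,5,6}->{3,4,5}; U {1,2,3,5,6}->{5,6} => REVISION
Constraint 2 (Z < U) on D(Z)={3,4,5} D(U)={5,6}: no change => not a revision
Constraint 3 (Z < W) on D(Z)={3,4,5} D(W)={1,2,3,4}: Z {3,4,5}->{3}; W {1,2,3,4}->{4} => REVISION
Constraint 4 (Z + W = U) on D(Z)={3} D(W)={4} D(U)={5,6}: Z {3}->{}; W {4}->{}; U {5,6}->{} => REVISION
Total revisions = 3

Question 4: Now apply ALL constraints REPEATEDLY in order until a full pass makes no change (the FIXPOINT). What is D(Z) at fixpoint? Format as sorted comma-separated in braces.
Answer: {}

Derivation:
pass 0 (initial): D(Z)={3,4,5,6}
pass 1: U {1,2,3,5,6}->{}; W {1,2,3,4}->{}; Z {3,4,5,6}->{}
pass 2: no change
Fixpoint after 2 passes: D(Z) = {}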